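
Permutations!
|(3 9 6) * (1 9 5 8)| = 6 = |(1 9 6 3 5 8)|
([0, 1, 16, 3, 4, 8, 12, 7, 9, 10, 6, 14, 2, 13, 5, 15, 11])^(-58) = [0, 1, 11, 3, 4, 9, 2, 7, 10, 6, 12, 5, 16, 13, 8, 15, 14]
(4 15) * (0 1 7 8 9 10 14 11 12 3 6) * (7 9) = (0 1 9 10 14 11 12 3 6)(4 15)(7 8) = [1, 9, 2, 6, 15, 5, 0, 8, 7, 10, 14, 12, 3, 13, 11, 4]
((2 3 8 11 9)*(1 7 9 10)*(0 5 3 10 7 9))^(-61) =((0 5 3 8 11 7)(1 9 2 10))^(-61) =(0 7 11 8 3 5)(1 10 2 9)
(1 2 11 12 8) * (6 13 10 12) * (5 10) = (1 2 11 6 13 5 10 12 8) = [0, 2, 11, 3, 4, 10, 13, 7, 1, 9, 12, 6, 8, 5]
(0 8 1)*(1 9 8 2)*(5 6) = [2, 0, 1, 3, 4, 6, 5, 7, 9, 8] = (0 2 1)(5 6)(8 9)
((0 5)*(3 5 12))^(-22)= (0 3)(5 12)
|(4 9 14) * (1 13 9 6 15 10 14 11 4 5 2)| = 11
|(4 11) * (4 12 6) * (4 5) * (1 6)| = 6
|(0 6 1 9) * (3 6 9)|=6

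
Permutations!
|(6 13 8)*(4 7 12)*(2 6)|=|(2 6 13 8)(4 7 12)|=12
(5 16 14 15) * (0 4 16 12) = (0 4 16 14 15 5 12) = [4, 1, 2, 3, 16, 12, 6, 7, 8, 9, 10, 11, 0, 13, 15, 5, 14]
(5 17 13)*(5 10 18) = [0, 1, 2, 3, 4, 17, 6, 7, 8, 9, 18, 11, 12, 10, 14, 15, 16, 13, 5] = (5 17 13 10 18)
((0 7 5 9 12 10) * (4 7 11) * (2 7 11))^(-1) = ((0 2 7 5 9 12 10)(4 11))^(-1) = (0 10 12 9 5 7 2)(4 11)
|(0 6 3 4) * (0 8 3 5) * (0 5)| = |(0 6)(3 4 8)| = 6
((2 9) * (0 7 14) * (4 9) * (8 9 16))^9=(2 9 8 16 4)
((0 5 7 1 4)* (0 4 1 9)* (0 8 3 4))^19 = ((0 5 7 9 8 3 4))^19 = (0 3 9 5 4 8 7)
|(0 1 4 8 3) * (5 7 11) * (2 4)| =|(0 1 2 4 8 3)(5 7 11)| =6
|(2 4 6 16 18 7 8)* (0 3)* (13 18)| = |(0 3)(2 4 6 16 13 18 7 8)| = 8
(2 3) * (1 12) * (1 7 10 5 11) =[0, 12, 3, 2, 4, 11, 6, 10, 8, 9, 5, 1, 7] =(1 12 7 10 5 11)(2 3)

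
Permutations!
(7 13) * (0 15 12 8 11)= (0 15 12 8 11)(7 13)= [15, 1, 2, 3, 4, 5, 6, 13, 11, 9, 10, 0, 8, 7, 14, 12]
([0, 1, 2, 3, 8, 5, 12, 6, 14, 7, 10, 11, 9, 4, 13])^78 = [0, 1, 2, 3, 14, 5, 9, 12, 13, 6, 10, 11, 7, 8, 4]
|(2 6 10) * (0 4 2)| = 5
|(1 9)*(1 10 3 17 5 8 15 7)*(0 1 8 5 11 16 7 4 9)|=|(0 1)(3 17 11 16 7 8 15 4 9 10)|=10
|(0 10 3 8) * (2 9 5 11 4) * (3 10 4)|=8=|(0 4 2 9 5 11 3 8)|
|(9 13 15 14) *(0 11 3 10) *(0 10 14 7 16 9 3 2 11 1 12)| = |(0 1 12)(2 11)(3 14)(7 16 9 13 15)| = 30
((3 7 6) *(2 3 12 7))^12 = (12)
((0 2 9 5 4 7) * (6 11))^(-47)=(0 2 9 5 4 7)(6 11)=((0 2 9 5 4 7)(6 11))^(-47)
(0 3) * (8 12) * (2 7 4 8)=(0 3)(2 7 4 8 12)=[3, 1, 7, 0, 8, 5, 6, 4, 12, 9, 10, 11, 2]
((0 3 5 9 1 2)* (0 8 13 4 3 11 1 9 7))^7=(0 3 8 11 5 13 1 7 4 2)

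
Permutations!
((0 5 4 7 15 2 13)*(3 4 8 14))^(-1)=((0 5 8 14 3 4 7 15 2 13))^(-1)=(0 13 2 15 7 4 3 14 8 5)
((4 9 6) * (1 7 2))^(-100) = (1 2 7)(4 6 9)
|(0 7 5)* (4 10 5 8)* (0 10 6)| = |(0 7 8 4 6)(5 10)| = 10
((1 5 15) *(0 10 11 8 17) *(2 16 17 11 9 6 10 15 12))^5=(0 2 1 17 12 15 16 5)(6 9 10)(8 11)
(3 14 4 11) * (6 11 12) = (3 14 4 12 6 11) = [0, 1, 2, 14, 12, 5, 11, 7, 8, 9, 10, 3, 6, 13, 4]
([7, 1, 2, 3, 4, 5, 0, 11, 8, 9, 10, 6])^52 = (11)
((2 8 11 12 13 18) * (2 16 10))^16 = (18)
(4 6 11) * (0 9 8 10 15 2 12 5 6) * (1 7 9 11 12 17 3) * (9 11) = (0 9 8 10 15 2 17 3 1 7 11 4)(5 6 12) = [9, 7, 17, 1, 0, 6, 12, 11, 10, 8, 15, 4, 5, 13, 14, 2, 16, 3]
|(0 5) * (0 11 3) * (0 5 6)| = 6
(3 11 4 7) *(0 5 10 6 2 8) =[5, 1, 8, 11, 7, 10, 2, 3, 0, 9, 6, 4] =(0 5 10 6 2 8)(3 11 4 7)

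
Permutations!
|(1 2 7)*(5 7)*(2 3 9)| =6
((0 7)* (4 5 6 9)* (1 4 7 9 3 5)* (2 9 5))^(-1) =(0 7 9 2 3 6 5)(1 4)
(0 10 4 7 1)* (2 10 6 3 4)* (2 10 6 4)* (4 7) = (10)(0 7 1)(2 6 3) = [7, 0, 6, 2, 4, 5, 3, 1, 8, 9, 10]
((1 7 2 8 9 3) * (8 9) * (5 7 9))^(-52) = (1 3 9)(2 7 5)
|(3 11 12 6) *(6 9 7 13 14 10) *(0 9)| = 10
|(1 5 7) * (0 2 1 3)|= |(0 2 1 5 7 3)|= 6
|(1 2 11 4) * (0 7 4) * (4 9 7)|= 10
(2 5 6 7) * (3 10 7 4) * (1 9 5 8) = [0, 9, 8, 10, 3, 6, 4, 2, 1, 5, 7] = (1 9 5 6 4 3 10 7 2 8)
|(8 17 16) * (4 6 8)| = |(4 6 8 17 16)| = 5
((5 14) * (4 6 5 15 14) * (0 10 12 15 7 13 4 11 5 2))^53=((0 10 12 15 14 7 13 4 6 2)(5 11))^53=(0 15 13 2 12 7 6 10 14 4)(5 11)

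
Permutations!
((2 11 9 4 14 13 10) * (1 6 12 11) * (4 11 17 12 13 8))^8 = (17)(1 10 6 2 13)(4 8 14)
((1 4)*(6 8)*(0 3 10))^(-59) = ((0 3 10)(1 4)(6 8))^(-59) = (0 3 10)(1 4)(6 8)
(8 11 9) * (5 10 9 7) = (5 10 9 8 11 7) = [0, 1, 2, 3, 4, 10, 6, 5, 11, 8, 9, 7]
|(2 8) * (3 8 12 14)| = |(2 12 14 3 8)| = 5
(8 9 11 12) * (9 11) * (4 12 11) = (4 12 8) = [0, 1, 2, 3, 12, 5, 6, 7, 4, 9, 10, 11, 8]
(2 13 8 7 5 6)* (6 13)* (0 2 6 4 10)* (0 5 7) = (0 2 4 10 5 13 8) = [2, 1, 4, 3, 10, 13, 6, 7, 0, 9, 5, 11, 12, 8]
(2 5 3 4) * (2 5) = [0, 1, 2, 4, 5, 3] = (3 4 5)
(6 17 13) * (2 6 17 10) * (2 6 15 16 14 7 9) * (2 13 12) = [0, 1, 15, 3, 4, 5, 10, 9, 8, 13, 6, 11, 2, 17, 7, 16, 14, 12] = (2 15 16 14 7 9 13 17 12)(6 10)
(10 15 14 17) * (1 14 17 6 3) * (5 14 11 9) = (1 11 9 5 14 6 3)(10 15 17) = [0, 11, 2, 1, 4, 14, 3, 7, 8, 5, 15, 9, 12, 13, 6, 17, 16, 10]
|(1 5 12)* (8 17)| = 6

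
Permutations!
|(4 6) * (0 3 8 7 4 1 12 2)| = 9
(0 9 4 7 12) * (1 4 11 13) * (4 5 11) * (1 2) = [9, 5, 1, 3, 7, 11, 6, 12, 8, 4, 10, 13, 0, 2] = (0 9 4 7 12)(1 5 11 13 2)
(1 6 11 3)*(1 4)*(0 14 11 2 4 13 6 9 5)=(0 14 11 3 13 6 2 4 1 9 5)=[14, 9, 4, 13, 1, 0, 2, 7, 8, 5, 10, 3, 12, 6, 11]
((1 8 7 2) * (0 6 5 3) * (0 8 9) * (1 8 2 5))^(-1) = ((0 6 1 9)(2 8 7 5 3))^(-1) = (0 9 1 6)(2 3 5 7 8)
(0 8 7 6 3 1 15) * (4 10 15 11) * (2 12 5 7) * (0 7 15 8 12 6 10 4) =(0 12 5 15 7 10 8 2 6 3 1 11) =[12, 11, 6, 1, 4, 15, 3, 10, 2, 9, 8, 0, 5, 13, 14, 7]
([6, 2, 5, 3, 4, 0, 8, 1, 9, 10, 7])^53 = (0 5 2 1 7 10 9 8 6)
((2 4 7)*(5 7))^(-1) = ((2 4 5 7))^(-1) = (2 7 5 4)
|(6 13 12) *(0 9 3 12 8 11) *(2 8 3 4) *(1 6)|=|(0 9 4 2 8 11)(1 6 13 3 12)|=30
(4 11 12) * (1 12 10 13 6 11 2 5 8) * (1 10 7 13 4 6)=(1 12 6 11 7 13)(2 5 8 10 4)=[0, 12, 5, 3, 2, 8, 11, 13, 10, 9, 4, 7, 6, 1]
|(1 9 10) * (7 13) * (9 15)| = |(1 15 9 10)(7 13)| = 4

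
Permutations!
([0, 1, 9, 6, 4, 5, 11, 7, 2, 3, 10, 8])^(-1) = (2 8 11 6 3 9)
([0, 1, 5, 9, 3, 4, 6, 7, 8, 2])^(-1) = [0, 1, 9, 4, 5, 2, 6, 7, 8, 3]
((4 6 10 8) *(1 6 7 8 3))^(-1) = (1 3 10 6)(4 8 7)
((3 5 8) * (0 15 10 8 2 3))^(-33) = (0 8 10 15)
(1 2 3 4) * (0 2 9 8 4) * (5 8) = [2, 9, 3, 0, 1, 8, 6, 7, 4, 5] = (0 2 3)(1 9 5 8 4)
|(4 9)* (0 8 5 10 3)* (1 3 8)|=6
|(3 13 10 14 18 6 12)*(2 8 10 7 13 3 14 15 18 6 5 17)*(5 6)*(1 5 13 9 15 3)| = |(1 5 17 2 8 10 3)(6 12 14 13 7 9 15 18)| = 56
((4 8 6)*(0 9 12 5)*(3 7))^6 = ((0 9 12 5)(3 7)(4 8 6))^6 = (0 12)(5 9)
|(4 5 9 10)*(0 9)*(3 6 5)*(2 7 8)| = 21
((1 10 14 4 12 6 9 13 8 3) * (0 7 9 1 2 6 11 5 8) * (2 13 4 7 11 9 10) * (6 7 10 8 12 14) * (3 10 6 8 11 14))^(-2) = (0 3 9 5 7 1 14 13 4 12 11 2 6)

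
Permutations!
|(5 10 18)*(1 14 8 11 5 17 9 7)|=10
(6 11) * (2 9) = (2 9)(6 11) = [0, 1, 9, 3, 4, 5, 11, 7, 8, 2, 10, 6]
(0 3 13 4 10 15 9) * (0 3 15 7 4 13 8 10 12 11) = (0 15 9 3 8 10 7 4 12 11) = [15, 1, 2, 8, 12, 5, 6, 4, 10, 3, 7, 0, 11, 13, 14, 9]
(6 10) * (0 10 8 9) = (0 10 6 8 9) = [10, 1, 2, 3, 4, 5, 8, 7, 9, 0, 6]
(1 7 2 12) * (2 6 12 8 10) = (1 7 6 12)(2 8 10) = [0, 7, 8, 3, 4, 5, 12, 6, 10, 9, 2, 11, 1]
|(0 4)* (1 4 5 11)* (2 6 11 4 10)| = |(0 5 4)(1 10 2 6 11)| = 15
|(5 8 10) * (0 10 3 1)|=|(0 10 5 8 3 1)|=6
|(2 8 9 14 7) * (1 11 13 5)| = 20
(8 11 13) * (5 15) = [0, 1, 2, 3, 4, 15, 6, 7, 11, 9, 10, 13, 12, 8, 14, 5] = (5 15)(8 11 13)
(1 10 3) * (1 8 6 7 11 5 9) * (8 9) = [0, 10, 2, 9, 4, 8, 7, 11, 6, 1, 3, 5] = (1 10 3 9)(5 8 6 7 11)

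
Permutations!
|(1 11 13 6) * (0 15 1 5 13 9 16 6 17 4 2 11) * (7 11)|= 30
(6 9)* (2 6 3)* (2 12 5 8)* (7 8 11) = (2 6 9 3 12 5 11 7 8) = [0, 1, 6, 12, 4, 11, 9, 8, 2, 3, 10, 7, 5]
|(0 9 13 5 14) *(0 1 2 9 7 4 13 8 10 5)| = |(0 7 4 13)(1 2 9 8 10 5 14)| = 28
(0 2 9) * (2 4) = (0 4 2 9) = [4, 1, 9, 3, 2, 5, 6, 7, 8, 0]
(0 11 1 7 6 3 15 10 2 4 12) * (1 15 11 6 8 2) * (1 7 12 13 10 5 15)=[6, 12, 4, 11, 13, 15, 3, 8, 2, 9, 7, 1, 0, 10, 14, 5]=(0 6 3 11 1 12)(2 4 13 10 7 8)(5 15)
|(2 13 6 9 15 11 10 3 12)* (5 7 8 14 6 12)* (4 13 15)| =14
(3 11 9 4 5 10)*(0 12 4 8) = [12, 1, 2, 11, 5, 10, 6, 7, 0, 8, 3, 9, 4] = (0 12 4 5 10 3 11 9 8)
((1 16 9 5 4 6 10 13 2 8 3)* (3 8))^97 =(1 13 4 16 2 6 9 3 10 5)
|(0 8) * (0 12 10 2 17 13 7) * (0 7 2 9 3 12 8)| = |(2 17 13)(3 12 10 9)| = 12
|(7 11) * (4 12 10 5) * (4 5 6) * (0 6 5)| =6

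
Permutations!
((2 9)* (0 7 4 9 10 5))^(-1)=(0 5 10 2 9 4 7)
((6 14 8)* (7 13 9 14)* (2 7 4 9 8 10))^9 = (14)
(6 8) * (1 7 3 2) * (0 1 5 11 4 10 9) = (0 1 7 3 2 5 11 4 10 9)(6 8) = [1, 7, 5, 2, 10, 11, 8, 3, 6, 0, 9, 4]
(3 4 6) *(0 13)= (0 13)(3 4 6)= [13, 1, 2, 4, 6, 5, 3, 7, 8, 9, 10, 11, 12, 0]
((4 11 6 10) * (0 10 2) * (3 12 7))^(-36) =(12)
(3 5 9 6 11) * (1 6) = (1 6 11 3 5 9) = [0, 6, 2, 5, 4, 9, 11, 7, 8, 1, 10, 3]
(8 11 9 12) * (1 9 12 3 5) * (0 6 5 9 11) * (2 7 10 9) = (0 6 5 1 11 12 8)(2 7 10 9 3) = [6, 11, 7, 2, 4, 1, 5, 10, 0, 3, 9, 12, 8]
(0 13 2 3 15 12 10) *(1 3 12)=(0 13 2 12 10)(1 3 15)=[13, 3, 12, 15, 4, 5, 6, 7, 8, 9, 0, 11, 10, 2, 14, 1]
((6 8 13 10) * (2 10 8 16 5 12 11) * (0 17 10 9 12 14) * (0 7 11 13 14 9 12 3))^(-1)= ((0 17 10 6 16 5 9 3)(2 12 13 8 14 7 11))^(-1)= (0 3 9 5 16 6 10 17)(2 11 7 14 8 13 12)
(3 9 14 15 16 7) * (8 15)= (3 9 14 8 15 16 7)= [0, 1, 2, 9, 4, 5, 6, 3, 15, 14, 10, 11, 12, 13, 8, 16, 7]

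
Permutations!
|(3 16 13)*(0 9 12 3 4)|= |(0 9 12 3 16 13 4)|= 7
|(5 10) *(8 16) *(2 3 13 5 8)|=|(2 3 13 5 10 8 16)|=7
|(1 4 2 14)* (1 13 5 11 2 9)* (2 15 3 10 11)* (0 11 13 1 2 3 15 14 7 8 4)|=20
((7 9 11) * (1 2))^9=(11)(1 2)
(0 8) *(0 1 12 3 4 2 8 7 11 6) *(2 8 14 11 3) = (0 7 3 4 8 1 12 2 14 11 6) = [7, 12, 14, 4, 8, 5, 0, 3, 1, 9, 10, 6, 2, 13, 11]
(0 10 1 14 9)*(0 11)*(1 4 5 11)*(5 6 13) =(0 10 4 6 13 5 11)(1 14 9) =[10, 14, 2, 3, 6, 11, 13, 7, 8, 1, 4, 0, 12, 5, 9]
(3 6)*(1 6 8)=(1 6 3 8)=[0, 6, 2, 8, 4, 5, 3, 7, 1]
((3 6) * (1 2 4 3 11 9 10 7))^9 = ((1 2 4 3 6 11 9 10 7))^9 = (11)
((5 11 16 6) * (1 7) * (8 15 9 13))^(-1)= ((1 7)(5 11 16 6)(8 15 9 13))^(-1)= (1 7)(5 6 16 11)(8 13 9 15)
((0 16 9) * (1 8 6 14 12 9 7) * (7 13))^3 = (0 7 6 9 13 8 12 16 1 14)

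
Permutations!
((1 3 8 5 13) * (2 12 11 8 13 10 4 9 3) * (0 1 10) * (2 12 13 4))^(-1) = ((0 1 12 11 8 5)(2 13 10)(3 4 9))^(-1) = (0 5 8 11 12 1)(2 10 13)(3 9 4)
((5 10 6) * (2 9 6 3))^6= (10)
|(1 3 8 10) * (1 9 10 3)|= |(3 8)(9 10)|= 2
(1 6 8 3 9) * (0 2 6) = (0 2 6 8 3 9 1) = [2, 0, 6, 9, 4, 5, 8, 7, 3, 1]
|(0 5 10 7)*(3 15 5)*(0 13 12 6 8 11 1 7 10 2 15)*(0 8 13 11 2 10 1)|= 30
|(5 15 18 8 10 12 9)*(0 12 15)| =4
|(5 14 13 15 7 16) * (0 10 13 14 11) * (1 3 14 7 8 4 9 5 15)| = |(0 10 13 1 3 14 7 16 15 8 4 9 5 11)| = 14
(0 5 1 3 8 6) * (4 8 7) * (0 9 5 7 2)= [7, 3, 0, 2, 8, 1, 9, 4, 6, 5]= (0 7 4 8 6 9 5 1 3 2)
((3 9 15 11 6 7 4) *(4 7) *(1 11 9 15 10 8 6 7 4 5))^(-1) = (1 5 6 8 10 9 15 3 4 7 11)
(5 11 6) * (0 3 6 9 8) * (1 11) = (0 3 6 5 1 11 9 8) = [3, 11, 2, 6, 4, 1, 5, 7, 0, 8, 10, 9]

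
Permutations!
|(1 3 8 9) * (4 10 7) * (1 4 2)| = 8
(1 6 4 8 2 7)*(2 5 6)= (1 2 7)(4 8 5 6)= [0, 2, 7, 3, 8, 6, 4, 1, 5]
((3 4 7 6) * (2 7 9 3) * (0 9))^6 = ((0 9 3 4)(2 7 6))^6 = (0 3)(4 9)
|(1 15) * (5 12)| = |(1 15)(5 12)| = 2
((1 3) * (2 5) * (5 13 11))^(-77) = ((1 3)(2 13 11 5))^(-77) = (1 3)(2 5 11 13)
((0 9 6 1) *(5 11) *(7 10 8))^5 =(0 9 6 1)(5 11)(7 8 10)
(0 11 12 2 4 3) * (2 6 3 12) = (0 11 2 4 12 6 3) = [11, 1, 4, 0, 12, 5, 3, 7, 8, 9, 10, 2, 6]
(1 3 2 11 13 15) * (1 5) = (1 3 2 11 13 15 5) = [0, 3, 11, 2, 4, 1, 6, 7, 8, 9, 10, 13, 12, 15, 14, 5]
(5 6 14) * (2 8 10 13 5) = (2 8 10 13 5 6 14) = [0, 1, 8, 3, 4, 6, 14, 7, 10, 9, 13, 11, 12, 5, 2]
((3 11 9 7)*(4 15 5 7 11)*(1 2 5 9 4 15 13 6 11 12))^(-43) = (1 15 5 12 3 2 9 7)(4 13 6 11)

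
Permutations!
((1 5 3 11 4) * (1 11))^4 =(11)(1 5 3)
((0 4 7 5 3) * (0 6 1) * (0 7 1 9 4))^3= (1 3 4 5 9 7 6)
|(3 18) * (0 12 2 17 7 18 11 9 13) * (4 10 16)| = 30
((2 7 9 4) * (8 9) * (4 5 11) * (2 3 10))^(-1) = ((2 7 8 9 5 11 4 3 10))^(-1) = (2 10 3 4 11 5 9 8 7)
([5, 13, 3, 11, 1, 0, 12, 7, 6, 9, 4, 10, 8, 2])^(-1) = [5, 4, 13, 2, 10, 0, 8, 7, 12, 9, 11, 3, 6, 1]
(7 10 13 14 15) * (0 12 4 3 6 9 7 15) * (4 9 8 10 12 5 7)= (15)(0 5 7 12 9 4 3 6 8 10 13 14)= [5, 1, 2, 6, 3, 7, 8, 12, 10, 4, 13, 11, 9, 14, 0, 15]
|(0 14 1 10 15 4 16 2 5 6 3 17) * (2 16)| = 11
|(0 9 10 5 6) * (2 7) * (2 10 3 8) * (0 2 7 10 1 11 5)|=11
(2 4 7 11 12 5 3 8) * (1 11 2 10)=(1 11 12 5 3 8 10)(2 4 7)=[0, 11, 4, 8, 7, 3, 6, 2, 10, 9, 1, 12, 5]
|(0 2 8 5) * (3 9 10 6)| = 4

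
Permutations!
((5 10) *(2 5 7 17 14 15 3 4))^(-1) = (2 4 3 15 14 17 7 10 5)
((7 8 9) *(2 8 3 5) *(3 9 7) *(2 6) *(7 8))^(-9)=((2 7 9 3 5 6))^(-9)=(2 3)(5 7)(6 9)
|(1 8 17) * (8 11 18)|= |(1 11 18 8 17)|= 5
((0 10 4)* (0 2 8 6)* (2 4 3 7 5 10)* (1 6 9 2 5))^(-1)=(0 6 1 7 3 10 5)(2 9 8)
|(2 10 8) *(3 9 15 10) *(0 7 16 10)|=9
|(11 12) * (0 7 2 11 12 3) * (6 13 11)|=7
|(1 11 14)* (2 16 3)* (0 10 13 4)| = |(0 10 13 4)(1 11 14)(2 16 3)| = 12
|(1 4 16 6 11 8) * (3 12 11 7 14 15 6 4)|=20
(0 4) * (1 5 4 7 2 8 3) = (0 7 2 8 3 1 5 4) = [7, 5, 8, 1, 0, 4, 6, 2, 3]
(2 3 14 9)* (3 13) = [0, 1, 13, 14, 4, 5, 6, 7, 8, 2, 10, 11, 12, 3, 9] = (2 13 3 14 9)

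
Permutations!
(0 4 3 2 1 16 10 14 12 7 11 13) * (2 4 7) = (0 7 11 13)(1 16 10 14 12 2)(3 4) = [7, 16, 1, 4, 3, 5, 6, 11, 8, 9, 14, 13, 2, 0, 12, 15, 10]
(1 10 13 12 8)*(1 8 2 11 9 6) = (1 10 13 12 2 11 9 6) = [0, 10, 11, 3, 4, 5, 1, 7, 8, 6, 13, 9, 2, 12]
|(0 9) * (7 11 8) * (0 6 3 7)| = |(0 9 6 3 7 11 8)| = 7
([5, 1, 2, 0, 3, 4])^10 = (0 4)(3 5)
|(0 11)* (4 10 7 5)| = |(0 11)(4 10 7 5)| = 4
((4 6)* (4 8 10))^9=(4 6 8 10)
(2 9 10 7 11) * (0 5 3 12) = (0 5 3 12)(2 9 10 7 11) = [5, 1, 9, 12, 4, 3, 6, 11, 8, 10, 7, 2, 0]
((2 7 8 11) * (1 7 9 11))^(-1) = ((1 7 8)(2 9 11))^(-1) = (1 8 7)(2 11 9)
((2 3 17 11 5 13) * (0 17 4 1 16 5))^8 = (0 11 17)(1 16 5 13 2 3 4)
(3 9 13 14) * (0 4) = (0 4)(3 9 13 14) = [4, 1, 2, 9, 0, 5, 6, 7, 8, 13, 10, 11, 12, 14, 3]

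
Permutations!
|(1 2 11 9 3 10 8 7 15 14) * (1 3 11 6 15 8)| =|(1 2 6 15 14 3 10)(7 8)(9 11)| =14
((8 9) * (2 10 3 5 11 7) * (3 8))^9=(2 10 8 9 3 5 11 7)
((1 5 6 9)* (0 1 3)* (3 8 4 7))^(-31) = (0 8 1 4 5 7 6 3 9)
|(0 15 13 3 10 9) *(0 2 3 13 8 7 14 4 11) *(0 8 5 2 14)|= 12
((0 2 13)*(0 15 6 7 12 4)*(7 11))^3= (0 15 7)(2 6 12)(4 13 11)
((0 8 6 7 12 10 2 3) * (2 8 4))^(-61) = (0 3 2 4)(6 8 10 12 7)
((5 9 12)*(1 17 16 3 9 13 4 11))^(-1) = ((1 17 16 3 9 12 5 13 4 11))^(-1) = (1 11 4 13 5 12 9 3 16 17)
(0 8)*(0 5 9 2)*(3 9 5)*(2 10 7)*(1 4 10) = (0 8 3 9 1 4 10 7 2) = [8, 4, 0, 9, 10, 5, 6, 2, 3, 1, 7]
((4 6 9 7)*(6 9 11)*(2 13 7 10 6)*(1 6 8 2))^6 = (2 8 10 9 4 7 13)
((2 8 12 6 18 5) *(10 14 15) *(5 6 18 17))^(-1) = (2 5 17 6 18 12 8)(10 15 14)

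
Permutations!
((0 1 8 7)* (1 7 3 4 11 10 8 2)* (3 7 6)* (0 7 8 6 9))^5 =(11)(0 9)(1 2)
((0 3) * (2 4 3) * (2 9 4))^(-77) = ((0 9 4 3))^(-77) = (0 3 4 9)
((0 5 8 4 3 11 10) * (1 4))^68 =(0 4)(1 10)(3 5)(8 11)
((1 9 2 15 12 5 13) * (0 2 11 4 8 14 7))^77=(0 7 14 8 4 11 9 1 13 5 12 15 2)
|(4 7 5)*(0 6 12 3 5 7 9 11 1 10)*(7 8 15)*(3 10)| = 12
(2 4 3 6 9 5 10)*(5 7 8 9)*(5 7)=(2 4 3 6 7 8 9 5 10)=[0, 1, 4, 6, 3, 10, 7, 8, 9, 5, 2]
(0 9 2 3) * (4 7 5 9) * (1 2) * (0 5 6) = (0 4 7 6)(1 2 3 5 9) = [4, 2, 3, 5, 7, 9, 0, 6, 8, 1]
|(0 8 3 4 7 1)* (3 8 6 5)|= |(8)(0 6 5 3 4 7 1)|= 7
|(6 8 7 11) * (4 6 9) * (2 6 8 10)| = 15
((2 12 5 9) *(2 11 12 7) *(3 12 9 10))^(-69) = ((2 7)(3 12 5 10)(9 11))^(-69) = (2 7)(3 10 5 12)(9 11)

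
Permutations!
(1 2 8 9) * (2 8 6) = (1 8 9)(2 6) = [0, 8, 6, 3, 4, 5, 2, 7, 9, 1]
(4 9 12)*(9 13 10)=(4 13 10 9 12)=[0, 1, 2, 3, 13, 5, 6, 7, 8, 12, 9, 11, 4, 10]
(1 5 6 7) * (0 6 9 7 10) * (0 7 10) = (0 6)(1 5 9 10 7) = [6, 5, 2, 3, 4, 9, 0, 1, 8, 10, 7]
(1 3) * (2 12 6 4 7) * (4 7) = (1 3)(2 12 6 7) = [0, 3, 12, 1, 4, 5, 7, 2, 8, 9, 10, 11, 6]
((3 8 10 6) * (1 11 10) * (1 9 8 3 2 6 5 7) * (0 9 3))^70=(11)(0 8)(3 9)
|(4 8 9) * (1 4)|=4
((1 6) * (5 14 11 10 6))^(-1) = (1 6 10 11 14 5)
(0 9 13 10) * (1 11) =(0 9 13 10)(1 11) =[9, 11, 2, 3, 4, 5, 6, 7, 8, 13, 0, 1, 12, 10]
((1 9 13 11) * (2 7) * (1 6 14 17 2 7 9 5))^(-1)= (1 5)(2 17 14 6 11 13 9)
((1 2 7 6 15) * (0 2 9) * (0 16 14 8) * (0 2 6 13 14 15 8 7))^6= (0 8)(1 16)(2 6)(9 15)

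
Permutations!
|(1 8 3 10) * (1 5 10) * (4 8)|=4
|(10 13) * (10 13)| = 1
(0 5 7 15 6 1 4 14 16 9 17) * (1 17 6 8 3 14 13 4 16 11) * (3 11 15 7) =(0 5 3 14 15 8 11 1 16 9 6 17)(4 13) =[5, 16, 2, 14, 13, 3, 17, 7, 11, 6, 10, 1, 12, 4, 15, 8, 9, 0]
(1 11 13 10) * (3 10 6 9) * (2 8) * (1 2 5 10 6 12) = (1 11 13 12)(2 8 5 10)(3 6 9) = [0, 11, 8, 6, 4, 10, 9, 7, 5, 3, 2, 13, 1, 12]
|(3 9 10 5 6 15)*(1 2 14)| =6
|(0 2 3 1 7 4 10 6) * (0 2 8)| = 14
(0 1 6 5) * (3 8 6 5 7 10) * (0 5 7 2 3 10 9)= [1, 7, 3, 8, 4, 5, 2, 9, 6, 0, 10]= (10)(0 1 7 9)(2 3 8 6)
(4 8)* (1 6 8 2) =(1 6 8 4 2) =[0, 6, 1, 3, 2, 5, 8, 7, 4]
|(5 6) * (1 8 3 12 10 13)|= |(1 8 3 12 10 13)(5 6)|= 6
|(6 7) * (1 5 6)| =|(1 5 6 7)| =4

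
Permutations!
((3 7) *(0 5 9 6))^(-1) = (0 6 9 5)(3 7)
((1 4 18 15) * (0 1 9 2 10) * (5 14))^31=((0 1 4 18 15 9 2 10)(5 14))^31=(0 10 2 9 15 18 4 1)(5 14)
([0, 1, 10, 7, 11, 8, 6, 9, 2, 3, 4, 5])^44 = [0, 1, 4, 9, 5, 2, 6, 3, 10, 7, 11, 8]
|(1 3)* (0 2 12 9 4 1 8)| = |(0 2 12 9 4 1 3 8)| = 8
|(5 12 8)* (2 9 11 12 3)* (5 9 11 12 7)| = |(2 11 7 5 3)(8 9 12)| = 15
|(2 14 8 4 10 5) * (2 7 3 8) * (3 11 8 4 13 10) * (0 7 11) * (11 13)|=|(0 7)(2 14)(3 4)(5 13 10)(8 11)|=6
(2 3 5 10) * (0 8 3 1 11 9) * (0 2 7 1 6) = (0 8 3 5 10 7 1 11 9 2 6) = [8, 11, 6, 5, 4, 10, 0, 1, 3, 2, 7, 9]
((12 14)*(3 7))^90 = ((3 7)(12 14))^90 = (14)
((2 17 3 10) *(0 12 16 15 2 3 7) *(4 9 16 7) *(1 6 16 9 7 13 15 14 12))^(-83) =(0 1 6 16 14 12 13 15 2 17 4 7)(3 10)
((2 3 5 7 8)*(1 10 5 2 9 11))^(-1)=(1 11 9 8 7 5 10)(2 3)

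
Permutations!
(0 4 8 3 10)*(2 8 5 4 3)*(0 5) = (0 3 10 5 4)(2 8) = [3, 1, 8, 10, 0, 4, 6, 7, 2, 9, 5]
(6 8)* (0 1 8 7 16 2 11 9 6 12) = (0 1 8 12)(2 11 9 6 7 16) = [1, 8, 11, 3, 4, 5, 7, 16, 12, 6, 10, 9, 0, 13, 14, 15, 2]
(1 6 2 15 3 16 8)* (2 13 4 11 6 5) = [0, 5, 15, 16, 11, 2, 13, 7, 1, 9, 10, 6, 12, 4, 14, 3, 8] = (1 5 2 15 3 16 8)(4 11 6 13)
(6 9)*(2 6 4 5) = [0, 1, 6, 3, 5, 2, 9, 7, 8, 4] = (2 6 9 4 5)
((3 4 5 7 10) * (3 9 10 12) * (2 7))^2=((2 7 12 3 4 5)(9 10))^2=(2 12 4)(3 5 7)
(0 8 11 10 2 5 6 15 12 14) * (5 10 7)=(0 8 11 7 5 6 15 12 14)(2 10)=[8, 1, 10, 3, 4, 6, 15, 5, 11, 9, 2, 7, 14, 13, 0, 12]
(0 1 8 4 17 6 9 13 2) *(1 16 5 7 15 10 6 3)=(0 16 5 7 15 10 6 9 13 2)(1 8 4 17 3)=[16, 8, 0, 1, 17, 7, 9, 15, 4, 13, 6, 11, 12, 2, 14, 10, 5, 3]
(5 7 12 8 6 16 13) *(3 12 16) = [0, 1, 2, 12, 4, 7, 3, 16, 6, 9, 10, 11, 8, 5, 14, 15, 13] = (3 12 8 6)(5 7 16 13)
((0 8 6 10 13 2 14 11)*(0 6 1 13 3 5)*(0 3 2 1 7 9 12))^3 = ((0 8 7 9 12)(1 13)(2 14 11 6 10)(3 5))^3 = (0 9 8 12 7)(1 13)(2 6 14 10 11)(3 5)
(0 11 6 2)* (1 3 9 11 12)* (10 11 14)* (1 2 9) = (0 12 2)(1 3)(6 9 14 10 11) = [12, 3, 0, 1, 4, 5, 9, 7, 8, 14, 11, 6, 2, 13, 10]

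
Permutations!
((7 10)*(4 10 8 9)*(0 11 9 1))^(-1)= (0 1 8 7 10 4 9 11)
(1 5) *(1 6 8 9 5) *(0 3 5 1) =(0 3 5 6 8 9 1) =[3, 0, 2, 5, 4, 6, 8, 7, 9, 1]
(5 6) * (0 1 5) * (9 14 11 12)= (0 1 5 6)(9 14 11 12)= [1, 5, 2, 3, 4, 6, 0, 7, 8, 14, 10, 12, 9, 13, 11]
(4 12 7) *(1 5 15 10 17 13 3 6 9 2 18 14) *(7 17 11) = (1 5 15 10 11 7 4 12 17 13 3 6 9 2 18 14) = [0, 5, 18, 6, 12, 15, 9, 4, 8, 2, 11, 7, 17, 3, 1, 10, 16, 13, 14]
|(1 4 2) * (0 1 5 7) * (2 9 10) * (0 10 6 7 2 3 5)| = 10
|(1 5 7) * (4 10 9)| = |(1 5 7)(4 10 9)| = 3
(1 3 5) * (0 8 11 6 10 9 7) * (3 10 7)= [8, 10, 2, 5, 4, 1, 7, 0, 11, 3, 9, 6]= (0 8 11 6 7)(1 10 9 3 5)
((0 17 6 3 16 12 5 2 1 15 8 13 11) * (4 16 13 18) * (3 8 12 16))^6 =((0 17 6 8 18 4 3 13 11)(1 15 12 5 2))^6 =(0 3 8)(1 15 12 5 2)(4 6 11)(13 18 17)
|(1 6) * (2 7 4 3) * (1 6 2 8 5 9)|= 8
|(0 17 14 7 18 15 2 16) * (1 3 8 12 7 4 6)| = 14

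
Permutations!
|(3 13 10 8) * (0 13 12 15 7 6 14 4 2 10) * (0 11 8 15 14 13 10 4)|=|(0 10 15 7 6 13 11 8 3 12 14)(2 4)|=22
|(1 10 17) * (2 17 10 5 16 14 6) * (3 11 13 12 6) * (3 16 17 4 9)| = 24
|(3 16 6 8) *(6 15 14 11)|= |(3 16 15 14 11 6 8)|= 7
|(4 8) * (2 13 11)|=|(2 13 11)(4 8)|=6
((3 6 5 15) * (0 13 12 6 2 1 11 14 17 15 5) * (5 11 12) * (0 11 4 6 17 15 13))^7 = (1 11 17 15 5 2 6 12 14 13 3 4)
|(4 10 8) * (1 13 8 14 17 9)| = 8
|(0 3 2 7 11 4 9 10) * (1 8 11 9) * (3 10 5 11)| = |(0 10)(1 8 3 2 7 9 5 11 4)| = 18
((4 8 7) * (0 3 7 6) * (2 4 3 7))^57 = ((0 7 3 2 4 8 6))^57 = (0 7 3 2 4 8 6)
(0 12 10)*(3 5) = (0 12 10)(3 5) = [12, 1, 2, 5, 4, 3, 6, 7, 8, 9, 0, 11, 10]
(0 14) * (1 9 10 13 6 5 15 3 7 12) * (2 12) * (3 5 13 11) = (0 14)(1 9 10 11 3 7 2 12)(5 15)(6 13) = [14, 9, 12, 7, 4, 15, 13, 2, 8, 10, 11, 3, 1, 6, 0, 5]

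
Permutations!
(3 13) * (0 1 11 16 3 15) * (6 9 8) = [1, 11, 2, 13, 4, 5, 9, 7, 6, 8, 10, 16, 12, 15, 14, 0, 3] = (0 1 11 16 3 13 15)(6 9 8)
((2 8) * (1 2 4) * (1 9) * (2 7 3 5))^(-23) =(1 7 3 5 2 8 4 9)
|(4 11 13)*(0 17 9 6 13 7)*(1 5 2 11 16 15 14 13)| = 45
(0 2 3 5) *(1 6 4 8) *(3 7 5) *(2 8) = (0 8 1 6 4 2 7 5) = [8, 6, 7, 3, 2, 0, 4, 5, 1]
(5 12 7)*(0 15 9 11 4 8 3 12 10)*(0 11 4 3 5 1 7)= (0 15 9 4 8 5 10 11 3 12)(1 7)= [15, 7, 2, 12, 8, 10, 6, 1, 5, 4, 11, 3, 0, 13, 14, 9]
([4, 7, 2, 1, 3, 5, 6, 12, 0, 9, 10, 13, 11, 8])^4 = (0 7 8 1 13 3 11 4 12)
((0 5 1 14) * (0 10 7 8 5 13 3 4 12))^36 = ((0 13 3 4 12)(1 14 10 7 8 5))^36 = (14)(0 13 3 4 12)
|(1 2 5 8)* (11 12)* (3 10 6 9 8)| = |(1 2 5 3 10 6 9 8)(11 12)| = 8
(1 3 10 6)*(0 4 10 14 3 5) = (0 4 10 6 1 5)(3 14) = [4, 5, 2, 14, 10, 0, 1, 7, 8, 9, 6, 11, 12, 13, 3]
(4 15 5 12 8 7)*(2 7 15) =(2 7 4)(5 12 8 15) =[0, 1, 7, 3, 2, 12, 6, 4, 15, 9, 10, 11, 8, 13, 14, 5]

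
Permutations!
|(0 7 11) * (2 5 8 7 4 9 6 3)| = |(0 4 9 6 3 2 5 8 7 11)| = 10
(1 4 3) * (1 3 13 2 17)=[0, 4, 17, 3, 13, 5, 6, 7, 8, 9, 10, 11, 12, 2, 14, 15, 16, 1]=(1 4 13 2 17)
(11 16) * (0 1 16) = (0 1 16 11) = [1, 16, 2, 3, 4, 5, 6, 7, 8, 9, 10, 0, 12, 13, 14, 15, 11]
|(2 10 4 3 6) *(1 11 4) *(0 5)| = 14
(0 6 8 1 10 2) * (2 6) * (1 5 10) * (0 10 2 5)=(0 5 2 10 6 8)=[5, 1, 10, 3, 4, 2, 8, 7, 0, 9, 6]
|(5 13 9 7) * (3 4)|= |(3 4)(5 13 9 7)|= 4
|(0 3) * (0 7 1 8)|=5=|(0 3 7 1 8)|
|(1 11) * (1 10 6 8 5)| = 6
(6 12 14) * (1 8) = (1 8)(6 12 14) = [0, 8, 2, 3, 4, 5, 12, 7, 1, 9, 10, 11, 14, 13, 6]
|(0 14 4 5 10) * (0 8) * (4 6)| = 7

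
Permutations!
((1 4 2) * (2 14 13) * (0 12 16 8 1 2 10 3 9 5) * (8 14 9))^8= (0 1 13)(3 16 9)(4 10 12)(5 8 14)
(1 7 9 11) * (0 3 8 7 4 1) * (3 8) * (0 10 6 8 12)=(0 12)(1 4)(6 8 7 9 11 10)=[12, 4, 2, 3, 1, 5, 8, 9, 7, 11, 6, 10, 0]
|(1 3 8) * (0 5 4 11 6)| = |(0 5 4 11 6)(1 3 8)| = 15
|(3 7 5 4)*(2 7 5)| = 6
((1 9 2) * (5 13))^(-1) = ((1 9 2)(5 13))^(-1) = (1 2 9)(5 13)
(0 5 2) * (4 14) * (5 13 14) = (0 13 14 4 5 2) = [13, 1, 0, 3, 5, 2, 6, 7, 8, 9, 10, 11, 12, 14, 4]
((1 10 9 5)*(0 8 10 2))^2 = ((0 8 10 9 5 1 2))^2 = (0 10 5 2 8 9 1)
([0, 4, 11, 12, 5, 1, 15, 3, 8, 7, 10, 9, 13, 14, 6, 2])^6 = [0, 1, 13, 2, 4, 5, 3, 15, 8, 6, 10, 14, 11, 9, 7, 12]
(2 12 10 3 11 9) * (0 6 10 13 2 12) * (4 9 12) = (0 6 10 3 11 12 13 2)(4 9) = [6, 1, 0, 11, 9, 5, 10, 7, 8, 4, 3, 12, 13, 2]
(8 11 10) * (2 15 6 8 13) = (2 15 6 8 11 10 13) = [0, 1, 15, 3, 4, 5, 8, 7, 11, 9, 13, 10, 12, 2, 14, 6]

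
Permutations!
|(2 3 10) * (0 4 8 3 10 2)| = 6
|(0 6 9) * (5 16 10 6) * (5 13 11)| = |(0 13 11 5 16 10 6 9)| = 8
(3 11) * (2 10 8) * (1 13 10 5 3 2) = (1 13 10 8)(2 5 3 11) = [0, 13, 5, 11, 4, 3, 6, 7, 1, 9, 8, 2, 12, 10]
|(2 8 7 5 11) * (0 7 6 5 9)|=15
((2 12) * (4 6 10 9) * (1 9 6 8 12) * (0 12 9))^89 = (0 12 2 1)(4 9 8)(6 10)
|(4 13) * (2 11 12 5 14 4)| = 7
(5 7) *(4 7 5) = (4 7) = [0, 1, 2, 3, 7, 5, 6, 4]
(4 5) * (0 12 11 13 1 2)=[12, 2, 0, 3, 5, 4, 6, 7, 8, 9, 10, 13, 11, 1]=(0 12 11 13 1 2)(4 5)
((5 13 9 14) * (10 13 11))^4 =((5 11 10 13 9 14))^4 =(5 9 10)(11 14 13)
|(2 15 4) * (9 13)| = |(2 15 4)(9 13)| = 6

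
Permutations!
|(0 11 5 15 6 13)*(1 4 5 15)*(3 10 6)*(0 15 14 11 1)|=20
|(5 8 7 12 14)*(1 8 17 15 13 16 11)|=|(1 8 7 12 14 5 17 15 13 16 11)|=11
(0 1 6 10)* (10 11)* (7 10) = (0 1 6 11 7 10) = [1, 6, 2, 3, 4, 5, 11, 10, 8, 9, 0, 7]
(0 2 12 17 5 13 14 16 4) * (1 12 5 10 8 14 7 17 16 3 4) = [2, 12, 5, 4, 0, 13, 6, 17, 14, 9, 8, 11, 16, 7, 3, 15, 1, 10] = (0 2 5 13 7 17 10 8 14 3 4)(1 12 16)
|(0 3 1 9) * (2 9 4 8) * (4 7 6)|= |(0 3 1 7 6 4 8 2 9)|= 9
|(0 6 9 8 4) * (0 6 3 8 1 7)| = 8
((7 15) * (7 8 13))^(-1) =((7 15 8 13))^(-1) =(7 13 8 15)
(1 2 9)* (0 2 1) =(0 2 9) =[2, 1, 9, 3, 4, 5, 6, 7, 8, 0]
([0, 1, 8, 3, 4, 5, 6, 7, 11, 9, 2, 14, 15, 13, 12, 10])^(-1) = (2 10 15 12 14 11 8)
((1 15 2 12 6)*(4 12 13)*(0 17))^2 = (17)(1 2 4 6 15 13 12)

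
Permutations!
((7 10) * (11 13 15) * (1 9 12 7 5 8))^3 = (15)(1 7 8 12 5 9 10)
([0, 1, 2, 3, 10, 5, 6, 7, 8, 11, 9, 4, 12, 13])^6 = [0, 1, 2, 3, 9, 5, 6, 7, 8, 4, 11, 10, 12, 13]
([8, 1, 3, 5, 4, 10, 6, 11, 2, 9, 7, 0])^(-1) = (0 11 7 10 5 3 2 8)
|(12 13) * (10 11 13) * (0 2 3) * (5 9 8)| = |(0 2 3)(5 9 8)(10 11 13 12)| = 12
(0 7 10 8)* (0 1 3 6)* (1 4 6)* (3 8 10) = (10)(0 7 3 1 8 4 6) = [7, 8, 2, 1, 6, 5, 0, 3, 4, 9, 10]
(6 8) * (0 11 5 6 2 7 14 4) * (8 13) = (0 11 5 6 13 8 2 7 14 4) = [11, 1, 7, 3, 0, 6, 13, 14, 2, 9, 10, 5, 12, 8, 4]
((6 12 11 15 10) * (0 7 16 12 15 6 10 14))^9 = (0 7 16 12 11 6 15 14)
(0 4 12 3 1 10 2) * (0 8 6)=[4, 10, 8, 1, 12, 5, 0, 7, 6, 9, 2, 11, 3]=(0 4 12 3 1 10 2 8 6)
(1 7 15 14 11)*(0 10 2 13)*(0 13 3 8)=[10, 7, 3, 8, 4, 5, 6, 15, 0, 9, 2, 1, 12, 13, 11, 14]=(0 10 2 3 8)(1 7 15 14 11)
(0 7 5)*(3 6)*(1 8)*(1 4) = (0 7 5)(1 8 4)(3 6) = [7, 8, 2, 6, 1, 0, 3, 5, 4]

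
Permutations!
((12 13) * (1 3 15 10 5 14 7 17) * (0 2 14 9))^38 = (0 1 9 17 5 7 10 14 15 2 3)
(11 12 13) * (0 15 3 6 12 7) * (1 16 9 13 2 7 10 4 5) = (0 15 3 6 12 2 7)(1 16 9 13 11 10 4 5) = [15, 16, 7, 6, 5, 1, 12, 0, 8, 13, 4, 10, 2, 11, 14, 3, 9]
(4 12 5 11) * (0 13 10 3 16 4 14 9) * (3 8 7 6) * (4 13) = [4, 1, 2, 16, 12, 11, 3, 6, 7, 0, 8, 14, 5, 10, 9, 15, 13] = (0 4 12 5 11 14 9)(3 16 13 10 8 7 6)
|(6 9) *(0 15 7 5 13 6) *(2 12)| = 14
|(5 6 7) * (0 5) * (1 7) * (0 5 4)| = 4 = |(0 4)(1 7 5 6)|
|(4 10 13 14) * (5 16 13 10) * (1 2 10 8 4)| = 9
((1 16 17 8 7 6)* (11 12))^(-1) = ((1 16 17 8 7 6)(11 12))^(-1) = (1 6 7 8 17 16)(11 12)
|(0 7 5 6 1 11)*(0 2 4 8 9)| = 10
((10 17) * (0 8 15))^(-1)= (0 15 8)(10 17)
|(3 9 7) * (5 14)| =|(3 9 7)(5 14)| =6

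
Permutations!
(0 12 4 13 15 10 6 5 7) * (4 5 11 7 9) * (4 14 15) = (0 12 5 9 14 15 10 6 11 7)(4 13) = [12, 1, 2, 3, 13, 9, 11, 0, 8, 14, 6, 7, 5, 4, 15, 10]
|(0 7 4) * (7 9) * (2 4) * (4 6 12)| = 7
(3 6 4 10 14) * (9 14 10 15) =(3 6 4 15 9 14) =[0, 1, 2, 6, 15, 5, 4, 7, 8, 14, 10, 11, 12, 13, 3, 9]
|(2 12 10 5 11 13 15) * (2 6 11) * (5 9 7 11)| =|(2 12 10 9 7 11 13 15 6 5)| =10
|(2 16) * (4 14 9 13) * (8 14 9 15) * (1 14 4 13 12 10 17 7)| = 10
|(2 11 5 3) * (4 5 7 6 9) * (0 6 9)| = 14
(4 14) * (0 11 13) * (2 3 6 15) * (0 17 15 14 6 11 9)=(0 9)(2 3 11 13 17 15)(4 6 14)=[9, 1, 3, 11, 6, 5, 14, 7, 8, 0, 10, 13, 12, 17, 4, 2, 16, 15]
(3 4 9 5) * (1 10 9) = [0, 10, 2, 4, 1, 3, 6, 7, 8, 5, 9] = (1 10 9 5 3 4)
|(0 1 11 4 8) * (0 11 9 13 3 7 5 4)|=|(0 1 9 13 3 7 5 4 8 11)|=10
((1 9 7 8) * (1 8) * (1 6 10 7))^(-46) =((1 9)(6 10 7))^(-46) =(6 7 10)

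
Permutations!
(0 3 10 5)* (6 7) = [3, 1, 2, 10, 4, 0, 7, 6, 8, 9, 5] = (0 3 10 5)(6 7)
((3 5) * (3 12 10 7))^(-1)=((3 5 12 10 7))^(-1)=(3 7 10 12 5)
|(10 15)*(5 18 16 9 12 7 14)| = |(5 18 16 9 12 7 14)(10 15)| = 14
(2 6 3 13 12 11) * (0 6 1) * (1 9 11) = [6, 0, 9, 13, 4, 5, 3, 7, 8, 11, 10, 2, 1, 12] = (0 6 3 13 12 1)(2 9 11)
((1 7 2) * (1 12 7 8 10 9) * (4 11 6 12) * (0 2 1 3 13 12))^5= (1 13 10 7 3 8 12 9)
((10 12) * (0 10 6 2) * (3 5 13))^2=((0 10 12 6 2)(3 5 13))^2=(0 12 2 10 6)(3 13 5)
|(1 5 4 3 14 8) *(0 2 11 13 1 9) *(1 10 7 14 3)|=|(0 2 11 13 10 7 14 8 9)(1 5 4)|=9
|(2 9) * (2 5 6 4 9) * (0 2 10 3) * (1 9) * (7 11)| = |(0 2 10 3)(1 9 5 6 4)(7 11)| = 20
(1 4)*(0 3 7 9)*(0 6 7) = (0 3)(1 4)(6 7 9) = [3, 4, 2, 0, 1, 5, 7, 9, 8, 6]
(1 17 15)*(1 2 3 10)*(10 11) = (1 17 15 2 3 11 10) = [0, 17, 3, 11, 4, 5, 6, 7, 8, 9, 1, 10, 12, 13, 14, 2, 16, 15]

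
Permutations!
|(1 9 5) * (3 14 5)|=|(1 9 3 14 5)|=5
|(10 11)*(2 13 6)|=6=|(2 13 6)(10 11)|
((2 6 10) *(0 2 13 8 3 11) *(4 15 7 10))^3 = (0 4 10 3 2 15 13 11 6 7 8)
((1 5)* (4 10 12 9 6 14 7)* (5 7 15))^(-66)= ((1 7 4 10 12 9 6 14 15 5))^(-66)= (1 12 15 4 6)(5 10 14 7 9)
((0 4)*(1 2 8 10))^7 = (0 4)(1 10 8 2)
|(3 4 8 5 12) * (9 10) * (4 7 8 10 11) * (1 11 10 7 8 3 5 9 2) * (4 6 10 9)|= |(1 11 6 10 2)(3 8 4 7)(5 12)|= 20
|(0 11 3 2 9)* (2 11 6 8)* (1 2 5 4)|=8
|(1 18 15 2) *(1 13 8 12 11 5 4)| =10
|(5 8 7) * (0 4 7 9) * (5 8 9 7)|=4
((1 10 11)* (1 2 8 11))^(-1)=((1 10)(2 8 11))^(-1)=(1 10)(2 11 8)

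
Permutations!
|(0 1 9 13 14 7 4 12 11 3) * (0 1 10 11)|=|(0 10 11 3 1 9 13 14 7 4 12)|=11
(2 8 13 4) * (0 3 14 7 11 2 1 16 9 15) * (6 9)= (0 3 14 7 11 2 8 13 4 1 16 6 9 15)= [3, 16, 8, 14, 1, 5, 9, 11, 13, 15, 10, 2, 12, 4, 7, 0, 6]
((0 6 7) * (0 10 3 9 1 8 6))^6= (1 9 3 10 7 6 8)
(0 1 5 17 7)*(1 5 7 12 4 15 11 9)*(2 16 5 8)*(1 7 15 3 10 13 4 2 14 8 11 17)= (0 11 9 7)(1 15 17 12 2 16 5)(3 10 13 4)(8 14)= [11, 15, 16, 10, 3, 1, 6, 0, 14, 7, 13, 9, 2, 4, 8, 17, 5, 12]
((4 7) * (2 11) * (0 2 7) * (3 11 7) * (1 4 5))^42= (11)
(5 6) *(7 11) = (5 6)(7 11) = [0, 1, 2, 3, 4, 6, 5, 11, 8, 9, 10, 7]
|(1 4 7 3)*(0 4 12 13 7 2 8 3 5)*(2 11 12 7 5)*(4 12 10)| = 60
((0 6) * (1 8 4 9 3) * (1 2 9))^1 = (0 6)(1 8 4)(2 9 3)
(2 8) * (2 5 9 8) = (5 9 8) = [0, 1, 2, 3, 4, 9, 6, 7, 5, 8]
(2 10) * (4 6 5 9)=(2 10)(4 6 5 9)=[0, 1, 10, 3, 6, 9, 5, 7, 8, 4, 2]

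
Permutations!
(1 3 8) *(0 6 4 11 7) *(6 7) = (0 7)(1 3 8)(4 11 6) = [7, 3, 2, 8, 11, 5, 4, 0, 1, 9, 10, 6]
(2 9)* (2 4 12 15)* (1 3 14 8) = (1 3 14 8)(2 9 4 12 15) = [0, 3, 9, 14, 12, 5, 6, 7, 1, 4, 10, 11, 15, 13, 8, 2]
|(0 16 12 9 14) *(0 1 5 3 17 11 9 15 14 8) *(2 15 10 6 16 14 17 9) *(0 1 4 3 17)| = 12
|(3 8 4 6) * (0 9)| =|(0 9)(3 8 4 6)| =4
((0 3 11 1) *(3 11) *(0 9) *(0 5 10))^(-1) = (0 10 5 9 1 11)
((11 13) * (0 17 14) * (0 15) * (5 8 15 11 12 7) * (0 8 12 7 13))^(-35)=(0 17 14 11)(5 12 13 7)(8 15)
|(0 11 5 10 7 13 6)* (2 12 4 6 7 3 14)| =|(0 11 5 10 3 14 2 12 4 6)(7 13)| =10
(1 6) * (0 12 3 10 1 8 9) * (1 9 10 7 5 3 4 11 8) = [12, 6, 2, 7, 11, 3, 1, 5, 10, 0, 9, 8, 4] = (0 12 4 11 8 10 9)(1 6)(3 7 5)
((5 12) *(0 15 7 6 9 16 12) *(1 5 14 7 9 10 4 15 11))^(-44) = (4 15 9 16 12 14 7 6 10)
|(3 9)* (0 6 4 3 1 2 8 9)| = 4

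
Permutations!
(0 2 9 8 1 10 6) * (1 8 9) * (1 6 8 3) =(0 2 6)(1 10 8 3) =[2, 10, 6, 1, 4, 5, 0, 7, 3, 9, 8]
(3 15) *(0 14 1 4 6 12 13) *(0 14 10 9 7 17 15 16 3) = (0 10 9 7 17 15)(1 4 6 12 13 14)(3 16) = [10, 4, 2, 16, 6, 5, 12, 17, 8, 7, 9, 11, 13, 14, 1, 0, 3, 15]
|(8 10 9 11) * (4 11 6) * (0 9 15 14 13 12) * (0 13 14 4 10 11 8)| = 8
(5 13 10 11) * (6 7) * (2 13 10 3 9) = (2 13 3 9)(5 10 11)(6 7) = [0, 1, 13, 9, 4, 10, 7, 6, 8, 2, 11, 5, 12, 3]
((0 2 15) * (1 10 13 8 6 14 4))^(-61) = (0 15 2)(1 13 6 4 10 8 14)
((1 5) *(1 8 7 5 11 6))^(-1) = (1 6 11)(5 7 8)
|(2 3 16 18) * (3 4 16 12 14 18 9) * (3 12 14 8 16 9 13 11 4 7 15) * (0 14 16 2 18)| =22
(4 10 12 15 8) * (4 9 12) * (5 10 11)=[0, 1, 2, 3, 11, 10, 6, 7, 9, 12, 4, 5, 15, 13, 14, 8]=(4 11 5 10)(8 9 12 15)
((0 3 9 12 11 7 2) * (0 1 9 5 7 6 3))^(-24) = (1 11 5)(2 12 3)(6 7 9)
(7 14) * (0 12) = (0 12)(7 14) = [12, 1, 2, 3, 4, 5, 6, 14, 8, 9, 10, 11, 0, 13, 7]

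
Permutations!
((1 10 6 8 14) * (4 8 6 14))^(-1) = ((1 10 14)(4 8))^(-1) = (1 14 10)(4 8)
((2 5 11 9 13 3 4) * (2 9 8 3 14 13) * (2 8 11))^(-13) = ((2 5)(3 4 9 8)(13 14))^(-13) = (2 5)(3 8 9 4)(13 14)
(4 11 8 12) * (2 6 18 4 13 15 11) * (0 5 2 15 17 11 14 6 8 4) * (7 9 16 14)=[5, 1, 8, 3, 15, 2, 18, 9, 12, 16, 10, 4, 13, 17, 6, 7, 14, 11, 0]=(0 5 2 8 12 13 17 11 4 15 7 9 16 14 6 18)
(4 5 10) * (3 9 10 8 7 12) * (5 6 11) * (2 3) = (2 3 9 10 4 6 11 5 8 7 12) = [0, 1, 3, 9, 6, 8, 11, 12, 7, 10, 4, 5, 2]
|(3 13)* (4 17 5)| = 6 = |(3 13)(4 17 5)|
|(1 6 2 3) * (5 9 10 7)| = 4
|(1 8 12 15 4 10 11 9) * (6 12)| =9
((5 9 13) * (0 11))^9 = (13)(0 11) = ((0 11)(5 9 13))^9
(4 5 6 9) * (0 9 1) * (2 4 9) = [2, 0, 4, 3, 5, 6, 1, 7, 8, 9] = (9)(0 2 4 5 6 1)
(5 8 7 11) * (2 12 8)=[0, 1, 12, 3, 4, 2, 6, 11, 7, 9, 10, 5, 8]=(2 12 8 7 11 5)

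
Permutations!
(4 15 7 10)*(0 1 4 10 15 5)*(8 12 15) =[1, 4, 2, 3, 5, 0, 6, 8, 12, 9, 10, 11, 15, 13, 14, 7] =(0 1 4 5)(7 8 12 15)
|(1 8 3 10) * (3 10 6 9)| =|(1 8 10)(3 6 9)| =3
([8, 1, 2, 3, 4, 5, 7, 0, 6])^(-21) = [7, 1, 2, 3, 4, 5, 8, 6, 0]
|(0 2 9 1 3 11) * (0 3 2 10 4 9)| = |(0 10 4 9 1 2)(3 11)| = 6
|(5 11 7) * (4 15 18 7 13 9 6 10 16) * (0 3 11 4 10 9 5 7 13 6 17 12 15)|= 12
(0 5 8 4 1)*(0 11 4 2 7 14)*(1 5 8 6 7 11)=[8, 1, 11, 3, 5, 6, 7, 14, 2, 9, 10, 4, 12, 13, 0]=(0 8 2 11 4 5 6 7 14)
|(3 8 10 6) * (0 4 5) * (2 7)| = 12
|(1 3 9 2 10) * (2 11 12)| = |(1 3 9 11 12 2 10)| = 7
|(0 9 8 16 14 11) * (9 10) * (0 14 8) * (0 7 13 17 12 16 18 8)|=8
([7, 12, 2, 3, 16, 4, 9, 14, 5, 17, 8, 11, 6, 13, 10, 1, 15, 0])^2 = (0 14 8 4 15 12 9)(1 6 17 7 10 5 16)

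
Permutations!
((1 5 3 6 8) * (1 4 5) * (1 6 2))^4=(1 5 6 3 8 2 4)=((1 6 8 4 5 3 2))^4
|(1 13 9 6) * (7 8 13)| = 6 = |(1 7 8 13 9 6)|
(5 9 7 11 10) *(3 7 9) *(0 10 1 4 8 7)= (0 10 5 3)(1 4 8 7 11)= [10, 4, 2, 0, 8, 3, 6, 11, 7, 9, 5, 1]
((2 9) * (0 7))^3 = (0 7)(2 9)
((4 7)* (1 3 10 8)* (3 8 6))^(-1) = (1 8)(3 6 10)(4 7)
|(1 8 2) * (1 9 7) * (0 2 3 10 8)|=|(0 2 9 7 1)(3 10 8)|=15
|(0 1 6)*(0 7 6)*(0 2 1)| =2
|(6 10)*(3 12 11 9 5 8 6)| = |(3 12 11 9 5 8 6 10)| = 8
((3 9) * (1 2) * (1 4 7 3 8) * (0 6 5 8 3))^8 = (9)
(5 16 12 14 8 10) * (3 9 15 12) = [0, 1, 2, 9, 4, 16, 6, 7, 10, 15, 5, 11, 14, 13, 8, 12, 3] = (3 9 15 12 14 8 10 5 16)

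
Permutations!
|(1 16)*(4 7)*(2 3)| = |(1 16)(2 3)(4 7)| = 2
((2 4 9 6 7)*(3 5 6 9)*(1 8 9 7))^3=(1 7 3)(2 5 8)(4 6 9)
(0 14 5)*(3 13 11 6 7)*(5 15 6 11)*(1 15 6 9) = (0 14 6 7 3 13 5)(1 15 9) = [14, 15, 2, 13, 4, 0, 7, 3, 8, 1, 10, 11, 12, 5, 6, 9]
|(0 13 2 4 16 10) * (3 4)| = 7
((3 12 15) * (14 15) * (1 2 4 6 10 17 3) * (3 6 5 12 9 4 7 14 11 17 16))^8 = (1 14 2 15 7)(3 10 17 12 4)(5 9 16 6 11) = ((1 2 7 14 15)(3 9 4 5 12 11 17 6 10 16))^8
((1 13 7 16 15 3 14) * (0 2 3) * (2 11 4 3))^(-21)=(0 15 16 7 13 1 14 3 4 11)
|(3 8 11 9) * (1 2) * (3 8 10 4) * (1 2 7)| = 6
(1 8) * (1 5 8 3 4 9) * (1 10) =(1 3 4 9 10)(5 8) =[0, 3, 2, 4, 9, 8, 6, 7, 5, 10, 1]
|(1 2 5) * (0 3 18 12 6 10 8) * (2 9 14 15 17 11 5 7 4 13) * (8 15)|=28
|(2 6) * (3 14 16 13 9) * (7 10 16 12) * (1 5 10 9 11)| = 30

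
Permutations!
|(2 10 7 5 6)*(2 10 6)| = 5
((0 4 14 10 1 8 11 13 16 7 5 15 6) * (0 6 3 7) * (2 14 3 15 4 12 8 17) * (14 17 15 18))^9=((0 12 8 11 13 16)(1 15 18 14 10)(2 17)(3 7 5 4))^9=(0 11)(1 10 14 18 15)(2 17)(3 7 5 4)(8 16)(12 13)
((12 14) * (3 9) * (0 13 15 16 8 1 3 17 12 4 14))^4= (0 8 17 15 3)(1 12 16 9 13)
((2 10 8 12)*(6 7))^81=((2 10 8 12)(6 7))^81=(2 10 8 12)(6 7)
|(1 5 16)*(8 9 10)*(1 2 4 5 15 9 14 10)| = |(1 15 9)(2 4 5 16)(8 14 10)| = 12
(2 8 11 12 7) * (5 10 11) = (2 8 5 10 11 12 7) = [0, 1, 8, 3, 4, 10, 6, 2, 5, 9, 11, 12, 7]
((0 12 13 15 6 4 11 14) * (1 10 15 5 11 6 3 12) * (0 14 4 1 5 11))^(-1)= ((0 5)(1 10 15 3 12 13 11 4 6))^(-1)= (0 5)(1 6 4 11 13 12 3 15 10)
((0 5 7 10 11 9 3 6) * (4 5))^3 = ((0 4 5 7 10 11 9 3 6))^3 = (0 7 9)(3 4 10)(5 11 6)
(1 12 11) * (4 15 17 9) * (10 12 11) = [0, 11, 2, 3, 15, 5, 6, 7, 8, 4, 12, 1, 10, 13, 14, 17, 16, 9] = (1 11)(4 15 17 9)(10 12)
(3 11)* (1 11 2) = (1 11 3 2) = [0, 11, 1, 2, 4, 5, 6, 7, 8, 9, 10, 3]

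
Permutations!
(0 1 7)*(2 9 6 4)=(0 1 7)(2 9 6 4)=[1, 7, 9, 3, 2, 5, 4, 0, 8, 6]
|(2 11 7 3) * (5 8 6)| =12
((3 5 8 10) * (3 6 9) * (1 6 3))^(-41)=(1 6 9)(3 10 8 5)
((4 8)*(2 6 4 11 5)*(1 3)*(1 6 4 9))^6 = (1 6)(2 4 8 11 5)(3 9)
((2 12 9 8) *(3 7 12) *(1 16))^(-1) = (1 16)(2 8 9 12 7 3)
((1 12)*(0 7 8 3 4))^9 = ((0 7 8 3 4)(1 12))^9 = (0 4 3 8 7)(1 12)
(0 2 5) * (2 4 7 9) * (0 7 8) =[4, 1, 5, 3, 8, 7, 6, 9, 0, 2] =(0 4 8)(2 5 7 9)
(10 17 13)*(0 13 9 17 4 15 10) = (0 13)(4 15 10)(9 17) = [13, 1, 2, 3, 15, 5, 6, 7, 8, 17, 4, 11, 12, 0, 14, 10, 16, 9]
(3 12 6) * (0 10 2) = (0 10 2)(3 12 6) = [10, 1, 0, 12, 4, 5, 3, 7, 8, 9, 2, 11, 6]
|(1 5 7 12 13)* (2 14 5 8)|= 8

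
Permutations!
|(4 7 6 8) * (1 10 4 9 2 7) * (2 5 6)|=12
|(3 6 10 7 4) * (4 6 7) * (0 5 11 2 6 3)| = 14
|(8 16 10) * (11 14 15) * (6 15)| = 12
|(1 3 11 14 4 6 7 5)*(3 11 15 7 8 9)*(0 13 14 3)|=42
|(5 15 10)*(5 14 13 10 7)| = 3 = |(5 15 7)(10 14 13)|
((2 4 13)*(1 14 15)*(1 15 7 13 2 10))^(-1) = (15)(1 10 13 7 14)(2 4)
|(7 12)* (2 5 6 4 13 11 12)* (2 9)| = 9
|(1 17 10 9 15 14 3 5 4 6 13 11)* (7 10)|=|(1 17 7 10 9 15 14 3 5 4 6 13 11)|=13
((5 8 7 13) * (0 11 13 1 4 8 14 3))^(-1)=(0 3 14 5 13 11)(1 7 8 4)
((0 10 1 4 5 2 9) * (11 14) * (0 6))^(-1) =(0 6 9 2 5 4 1 10)(11 14)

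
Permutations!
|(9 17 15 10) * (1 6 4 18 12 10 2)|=|(1 6 4 18 12 10 9 17 15 2)|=10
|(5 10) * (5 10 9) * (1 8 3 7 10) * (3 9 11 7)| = 7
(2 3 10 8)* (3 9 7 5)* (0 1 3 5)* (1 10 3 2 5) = (0 10 8 5 1 2 9 7) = [10, 2, 9, 3, 4, 1, 6, 0, 5, 7, 8]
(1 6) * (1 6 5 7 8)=(1 5 7 8)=[0, 5, 2, 3, 4, 7, 6, 8, 1]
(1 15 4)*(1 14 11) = [0, 15, 2, 3, 14, 5, 6, 7, 8, 9, 10, 1, 12, 13, 11, 4] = (1 15 4 14 11)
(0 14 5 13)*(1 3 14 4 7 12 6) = (0 4 7 12 6 1 3 14 5 13) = [4, 3, 2, 14, 7, 13, 1, 12, 8, 9, 10, 11, 6, 0, 5]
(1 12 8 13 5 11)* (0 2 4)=(0 2 4)(1 12 8 13 5 11)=[2, 12, 4, 3, 0, 11, 6, 7, 13, 9, 10, 1, 8, 5]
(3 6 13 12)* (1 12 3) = (1 12)(3 6 13) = [0, 12, 2, 6, 4, 5, 13, 7, 8, 9, 10, 11, 1, 3]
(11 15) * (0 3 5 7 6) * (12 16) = [3, 1, 2, 5, 4, 7, 0, 6, 8, 9, 10, 15, 16, 13, 14, 11, 12] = (0 3 5 7 6)(11 15)(12 16)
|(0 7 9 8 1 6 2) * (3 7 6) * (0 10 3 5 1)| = |(0 6 2 10 3 7 9 8)(1 5)| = 8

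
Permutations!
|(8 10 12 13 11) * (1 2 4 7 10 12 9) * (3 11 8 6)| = |(1 2 4 7 10 9)(3 11 6)(8 12 13)| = 6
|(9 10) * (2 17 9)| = 4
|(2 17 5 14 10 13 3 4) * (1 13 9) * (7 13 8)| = |(1 8 7 13 3 4 2 17 5 14 10 9)| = 12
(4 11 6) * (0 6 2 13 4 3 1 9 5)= [6, 9, 13, 1, 11, 0, 3, 7, 8, 5, 10, 2, 12, 4]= (0 6 3 1 9 5)(2 13 4 11)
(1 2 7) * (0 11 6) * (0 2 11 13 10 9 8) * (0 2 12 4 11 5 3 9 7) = (0 13 10 7 1 5 3 9 8 2)(4 11 6 12) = [13, 5, 0, 9, 11, 3, 12, 1, 2, 8, 7, 6, 4, 10]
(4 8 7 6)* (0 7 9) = [7, 1, 2, 3, 8, 5, 4, 6, 9, 0] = (0 7 6 4 8 9)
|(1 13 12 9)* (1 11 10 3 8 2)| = 9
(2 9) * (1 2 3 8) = (1 2 9 3 8) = [0, 2, 9, 8, 4, 5, 6, 7, 1, 3]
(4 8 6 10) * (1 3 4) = (1 3 4 8 6 10) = [0, 3, 2, 4, 8, 5, 10, 7, 6, 9, 1]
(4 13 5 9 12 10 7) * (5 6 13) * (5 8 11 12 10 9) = (4 8 11 12 9 10 7)(6 13) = [0, 1, 2, 3, 8, 5, 13, 4, 11, 10, 7, 12, 9, 6]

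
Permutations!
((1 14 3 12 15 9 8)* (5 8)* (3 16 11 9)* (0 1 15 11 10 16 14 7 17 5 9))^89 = (0 11 12 3 15 8 5 17 7 1)(10 16)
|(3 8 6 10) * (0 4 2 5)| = 4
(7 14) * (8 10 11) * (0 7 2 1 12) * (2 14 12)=(14)(0 7 12)(1 2)(8 10 11)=[7, 2, 1, 3, 4, 5, 6, 12, 10, 9, 11, 8, 0, 13, 14]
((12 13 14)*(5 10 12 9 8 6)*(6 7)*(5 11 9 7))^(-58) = (5 12 14 6 9)(7 11 8 10 13)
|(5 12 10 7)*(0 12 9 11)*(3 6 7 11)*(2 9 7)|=4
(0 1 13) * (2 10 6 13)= (0 1 2 10 6 13)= [1, 2, 10, 3, 4, 5, 13, 7, 8, 9, 6, 11, 12, 0]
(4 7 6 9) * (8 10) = (4 7 6 9)(8 10) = [0, 1, 2, 3, 7, 5, 9, 6, 10, 4, 8]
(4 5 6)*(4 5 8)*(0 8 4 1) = (0 8 1)(5 6) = [8, 0, 2, 3, 4, 6, 5, 7, 1]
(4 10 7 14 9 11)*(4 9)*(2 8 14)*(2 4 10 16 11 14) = (2 8)(4 16 11 9 14 10 7) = [0, 1, 8, 3, 16, 5, 6, 4, 2, 14, 7, 9, 12, 13, 10, 15, 11]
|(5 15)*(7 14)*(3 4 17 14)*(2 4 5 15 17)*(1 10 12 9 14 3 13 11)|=24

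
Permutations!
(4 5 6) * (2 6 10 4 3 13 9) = [0, 1, 6, 13, 5, 10, 3, 7, 8, 2, 4, 11, 12, 9] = (2 6 3 13 9)(4 5 10)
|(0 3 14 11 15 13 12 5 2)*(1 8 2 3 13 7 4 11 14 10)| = 36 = |(0 13 12 5 3 10 1 8 2)(4 11 15 7)|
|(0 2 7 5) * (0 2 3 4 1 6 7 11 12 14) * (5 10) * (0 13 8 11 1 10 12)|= |(0 3 4 10 5 2 1 6 7 12 14 13 8 11)|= 14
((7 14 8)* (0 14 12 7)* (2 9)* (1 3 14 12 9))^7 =((0 12 7 9 2 1 3 14 8))^7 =(0 14 1 9 12 8 3 2 7)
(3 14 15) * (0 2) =(0 2)(3 14 15) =[2, 1, 0, 14, 4, 5, 6, 7, 8, 9, 10, 11, 12, 13, 15, 3]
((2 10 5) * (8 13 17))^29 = (2 5 10)(8 17 13)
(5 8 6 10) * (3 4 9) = (3 4 9)(5 8 6 10) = [0, 1, 2, 4, 9, 8, 10, 7, 6, 3, 5]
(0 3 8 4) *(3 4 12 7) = (0 4)(3 8 12 7) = [4, 1, 2, 8, 0, 5, 6, 3, 12, 9, 10, 11, 7]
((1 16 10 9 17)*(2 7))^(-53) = ((1 16 10 9 17)(2 7))^(-53) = (1 10 17 16 9)(2 7)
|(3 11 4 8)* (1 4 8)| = 6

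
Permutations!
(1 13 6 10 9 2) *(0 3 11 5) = (0 3 11 5)(1 13 6 10 9 2) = [3, 13, 1, 11, 4, 0, 10, 7, 8, 2, 9, 5, 12, 6]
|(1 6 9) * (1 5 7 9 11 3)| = 12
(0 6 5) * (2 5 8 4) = (0 6 8 4 2 5) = [6, 1, 5, 3, 2, 0, 8, 7, 4]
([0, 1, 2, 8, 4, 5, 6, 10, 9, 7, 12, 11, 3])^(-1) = (3 12 10 7 9 8)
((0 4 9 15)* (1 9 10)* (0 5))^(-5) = (0 10 9 5 4 1 15)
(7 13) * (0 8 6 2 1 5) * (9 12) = (0 8 6 2 1 5)(7 13)(9 12) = [8, 5, 1, 3, 4, 0, 2, 13, 6, 12, 10, 11, 9, 7]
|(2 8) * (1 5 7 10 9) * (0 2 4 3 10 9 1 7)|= |(0 2 8 4 3 10 1 5)(7 9)|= 8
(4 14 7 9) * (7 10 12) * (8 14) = (4 8 14 10 12 7 9) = [0, 1, 2, 3, 8, 5, 6, 9, 14, 4, 12, 11, 7, 13, 10]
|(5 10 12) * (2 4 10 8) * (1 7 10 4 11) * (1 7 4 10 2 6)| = 21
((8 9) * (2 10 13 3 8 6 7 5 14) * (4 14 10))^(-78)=((2 4 14)(3 8 9 6 7 5 10 13))^(-78)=(14)(3 9 7 10)(5 13 8 6)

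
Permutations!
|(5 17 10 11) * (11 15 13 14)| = |(5 17 10 15 13 14 11)| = 7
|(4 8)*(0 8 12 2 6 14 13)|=|(0 8 4 12 2 6 14 13)|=8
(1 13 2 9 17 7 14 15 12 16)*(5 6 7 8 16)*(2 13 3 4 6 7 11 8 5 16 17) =(1 3 4 6 11 8 17 5 7 14 15 12 16)(2 9) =[0, 3, 9, 4, 6, 7, 11, 14, 17, 2, 10, 8, 16, 13, 15, 12, 1, 5]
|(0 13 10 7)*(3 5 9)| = |(0 13 10 7)(3 5 9)| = 12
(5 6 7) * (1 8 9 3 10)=(1 8 9 3 10)(5 6 7)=[0, 8, 2, 10, 4, 6, 7, 5, 9, 3, 1]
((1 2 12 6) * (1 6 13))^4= ((1 2 12 13))^4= (13)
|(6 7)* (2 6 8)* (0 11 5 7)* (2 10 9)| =9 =|(0 11 5 7 8 10 9 2 6)|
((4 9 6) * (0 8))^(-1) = (0 8)(4 6 9)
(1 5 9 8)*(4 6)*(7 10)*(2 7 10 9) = [0, 5, 7, 3, 6, 2, 4, 9, 1, 8, 10] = (10)(1 5 2 7 9 8)(4 6)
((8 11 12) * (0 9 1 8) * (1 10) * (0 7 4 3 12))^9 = (0 1)(3 12 7 4)(8 9)(10 11)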